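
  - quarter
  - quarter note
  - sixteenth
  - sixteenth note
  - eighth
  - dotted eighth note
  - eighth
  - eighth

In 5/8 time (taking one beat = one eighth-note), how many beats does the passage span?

One eighth-note beat = 2 sixteenth notes.
Convert each value to sixteenth notes: quarter = 4; quarter note = 4; sixteenth = 1; sixteenth note = 1; eighth = 2; dotted eighth note = 3; eighth = 2; eighth = 2.
Total: 4 + 4 + 1 + 1 + 2 + 3 + 2 + 2 = 19.
19 ÷ 2 = 9.5 beats.

9.5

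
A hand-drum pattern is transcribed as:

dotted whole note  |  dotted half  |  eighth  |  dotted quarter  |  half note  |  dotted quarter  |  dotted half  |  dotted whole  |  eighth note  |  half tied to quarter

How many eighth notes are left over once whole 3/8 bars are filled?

0

One bar of 3/8 = 3 eighth notes.
In eighth notes: dotted whole note = 12; dotted half = 6; eighth = 1; dotted quarter = 3; half note = 4; dotted quarter = 3; dotted half = 6; dotted whole = 12; eighth note = 1; half tied to quarter (half + quarter) = 6.
Altogether 12 + 6 + 1 + 3 + 4 + 3 + 6 + 12 + 1 + 6 = 54.
54 ÷ 3 = 18 complete bars with 0 eighth notes remaining.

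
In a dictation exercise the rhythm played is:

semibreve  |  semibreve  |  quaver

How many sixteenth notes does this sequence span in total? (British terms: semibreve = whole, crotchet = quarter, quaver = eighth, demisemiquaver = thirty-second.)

In sixteenth notes: semibreve = 16; semibreve = 16; quaver = 2.
Sum: 16 + 16 + 2 = 34 sixteenth notes.

34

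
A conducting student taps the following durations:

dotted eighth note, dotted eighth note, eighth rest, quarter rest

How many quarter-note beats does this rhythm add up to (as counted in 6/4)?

One quarter-note beat = 4 sixteenth notes.
Each duration in sixteenth notes: dotted eighth note = 3; dotted eighth note = 3; eighth rest = 2; quarter rest = 4.
Sum: 3 + 3 + 2 + 4 = 12.
12 ÷ 4 = 3 beats.

3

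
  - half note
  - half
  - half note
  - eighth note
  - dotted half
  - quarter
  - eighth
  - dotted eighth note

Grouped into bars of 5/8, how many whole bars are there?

One bar of 5/8 = 10 sixteenth notes.
Each duration in sixteenth notes: half note = 8; half = 8; half note = 8; eighth note = 2; dotted half = 12; quarter = 4; eighth = 2; dotted eighth note = 3.
Adding: 8 + 8 + 8 + 2 + 12 + 4 + 2 + 3 = 47.
47 ÷ 10 = 4 complete bars with 7 left over.

4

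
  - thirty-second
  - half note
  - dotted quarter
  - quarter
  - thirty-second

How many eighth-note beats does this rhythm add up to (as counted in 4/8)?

9.5

One eighth-note beat = 4 thirty-second notes.
Each duration in thirty-second notes: thirty-second = 1; half note = 16; dotted quarter = 12; quarter = 8; thirty-second = 1.
Altogether 1 + 16 + 12 + 8 + 1 = 38.
38 ÷ 4 = 9.5 beats.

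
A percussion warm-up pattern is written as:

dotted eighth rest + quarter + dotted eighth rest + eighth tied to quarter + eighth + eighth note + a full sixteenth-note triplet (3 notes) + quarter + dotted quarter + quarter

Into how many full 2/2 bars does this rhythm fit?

2

One bar of 2/2 = 16 sixteenth notes.
Each duration in sixteenth notes: dotted eighth rest = 3; quarter = 4; dotted eighth rest = 3; eighth tied to quarter (eighth + quarter) = 6; eighth = 2; eighth note = 2; a full sixteenth-note triplet (3 notes) (three triplet sixteenths span one eighth) = 2; quarter = 4; dotted quarter = 6; quarter = 4.
Altogether 3 + 4 + 3 + 6 + 2 + 2 + 2 + 4 + 6 + 4 = 36.
36 ÷ 16 = 2 complete bars with 4 left over.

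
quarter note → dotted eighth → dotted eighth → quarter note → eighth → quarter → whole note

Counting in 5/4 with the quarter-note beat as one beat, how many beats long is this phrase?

9

One quarter-note beat = 4 sixteenth notes.
In sixteenth notes: quarter note = 4; dotted eighth = 3; dotted eighth = 3; quarter note = 4; eighth = 2; quarter = 4; whole note = 16.
Altogether 4 + 3 + 3 + 4 + 2 + 4 + 16 = 36.
36 ÷ 4 = 9 beats.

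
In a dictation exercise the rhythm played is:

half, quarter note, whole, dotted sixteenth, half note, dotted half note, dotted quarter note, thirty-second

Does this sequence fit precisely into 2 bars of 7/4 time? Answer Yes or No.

Yes

One bar of 7/4 = 56 thirty-second notes, so 2 bars = 112.
Express everything in thirty-second notes: half = 16; quarter note = 8; whole = 32; dotted sixteenth = 3; half note = 16; dotted half note = 24; dotted quarter note = 12; thirty-second = 1.
Adding: 16 + 8 + 32 + 3 + 16 + 24 + 12 + 1 = 112.
112 equals 112, so the answer is Yes.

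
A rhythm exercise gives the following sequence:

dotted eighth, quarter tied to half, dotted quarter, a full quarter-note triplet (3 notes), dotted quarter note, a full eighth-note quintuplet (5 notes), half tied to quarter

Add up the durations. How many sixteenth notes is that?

In sixteenth notes: dotted eighth = 3; quarter tied to half (quarter + half) = 12; dotted quarter = 6; a full quarter-note triplet (3 notes) (three triplet quarters span one half) = 8; dotted quarter note = 6; a full eighth-note quintuplet (5 notes) (five quintuplet eighths span one half) = 8; half tied to quarter (half + quarter) = 12.
Total: 3 + 12 + 6 + 8 + 6 + 8 + 12 = 55 sixteenth notes.

55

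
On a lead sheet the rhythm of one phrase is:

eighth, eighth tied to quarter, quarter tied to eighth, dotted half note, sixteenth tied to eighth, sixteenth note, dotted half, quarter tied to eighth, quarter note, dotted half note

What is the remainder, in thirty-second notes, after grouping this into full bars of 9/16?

2

One bar of 9/16 = 9 sixteenth notes.
Express everything in sixteenth notes: eighth = 2; eighth tied to quarter (eighth + quarter) = 6; quarter tied to eighth (quarter + eighth) = 6; dotted half note = 12; sixteenth tied to eighth (sixteenth + eighth) = 3; sixteenth note = 1; dotted half = 12; quarter tied to eighth (quarter + eighth) = 6; quarter note = 4; dotted half note = 12.
Total: 2 + 6 + 6 + 12 + 3 + 1 + 12 + 6 + 4 + 12 = 64.
64 ÷ 9 = 7 complete bars with 1 sixteenth note remaining = 2 thirty-second notes.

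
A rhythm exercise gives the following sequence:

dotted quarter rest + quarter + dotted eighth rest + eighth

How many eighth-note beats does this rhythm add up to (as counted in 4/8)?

One eighth-note beat = 2 sixteenth notes.
Working in sixteenth notes: dotted quarter rest = 6; quarter = 4; dotted eighth rest = 3; eighth = 2.
Adding: 6 + 4 + 3 + 2 = 15.
15 ÷ 2 = 7.5 beats.

7.5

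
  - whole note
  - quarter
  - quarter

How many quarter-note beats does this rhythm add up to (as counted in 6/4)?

6

One quarter-note beat = 2 eighth notes.
Express everything in eighth notes: whole note = 8; quarter = 2; quarter = 2.
Altogether 8 + 2 + 2 = 12.
12 ÷ 2 = 6 beats.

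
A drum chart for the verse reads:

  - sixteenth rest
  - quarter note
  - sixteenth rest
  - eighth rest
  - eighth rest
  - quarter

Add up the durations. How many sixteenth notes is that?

14

Each duration in sixteenth notes: sixteenth rest = 1; quarter note = 4; sixteenth rest = 1; eighth rest = 2; eighth rest = 2; quarter = 4.
Altogether 1 + 4 + 1 + 2 + 2 + 4 = 14 sixteenth notes.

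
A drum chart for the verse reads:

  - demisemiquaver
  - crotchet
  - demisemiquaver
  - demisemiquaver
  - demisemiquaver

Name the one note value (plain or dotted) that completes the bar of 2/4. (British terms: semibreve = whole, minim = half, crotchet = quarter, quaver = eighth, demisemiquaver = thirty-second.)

eighth note

The bar of 2/4 = 16 thirty-second notes.
Working in thirty-second notes: demisemiquaver = 1; crotchet = 8; demisemiquaver = 1; demisemiquaver = 1; demisemiquaver = 1.
Altogether 1 + 8 + 1 + 1 + 1 = 12.
Remaining: 16 − 12 = 4 thirty-second notes, which is a eighth note.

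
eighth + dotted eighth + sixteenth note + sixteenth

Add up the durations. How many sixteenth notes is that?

Each duration in sixteenth notes: eighth = 2; dotted eighth = 3; sixteenth note = 1; sixteenth = 1.
Total: 2 + 3 + 1 + 1 = 7 sixteenth notes.

7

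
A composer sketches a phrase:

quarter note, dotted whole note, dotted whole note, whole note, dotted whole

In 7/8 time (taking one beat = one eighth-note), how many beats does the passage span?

One eighth-note beat = 2 sixteenth notes.
In sixteenth notes: quarter note = 4; dotted whole note = 24; dotted whole note = 24; whole note = 16; dotted whole = 24.
Total: 4 + 24 + 24 + 16 + 24 = 92.
92 ÷ 2 = 46 beats.

46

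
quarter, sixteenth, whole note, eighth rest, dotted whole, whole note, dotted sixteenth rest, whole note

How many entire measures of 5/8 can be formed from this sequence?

8

One bar of 5/8 = 20 thirty-second notes.
Express everything in thirty-second notes: quarter = 8; sixteenth = 2; whole note = 32; eighth rest = 4; dotted whole = 48; whole note = 32; dotted sixteenth rest = 3; whole note = 32.
Sum: 8 + 2 + 32 + 4 + 48 + 32 + 3 + 32 = 161.
161 ÷ 20 = 8 complete bars with 1 left over.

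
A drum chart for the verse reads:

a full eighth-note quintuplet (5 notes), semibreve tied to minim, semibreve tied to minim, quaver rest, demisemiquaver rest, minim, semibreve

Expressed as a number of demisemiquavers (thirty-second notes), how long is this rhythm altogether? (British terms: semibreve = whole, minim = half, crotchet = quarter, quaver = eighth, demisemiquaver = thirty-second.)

Each duration in thirty-second notes: a full eighth-note quintuplet (5 notes) (five quintuplet eighths span one half) = 16; semibreve tied to minim (semibreve + minim) = 48; semibreve tied to minim (semibreve + minim) = 48; quaver rest = 4; demisemiquaver rest = 1; minim = 16; semibreve = 32.
Adding: 16 + 48 + 48 + 4 + 1 + 16 + 32 = 165 thirty-second notes.

165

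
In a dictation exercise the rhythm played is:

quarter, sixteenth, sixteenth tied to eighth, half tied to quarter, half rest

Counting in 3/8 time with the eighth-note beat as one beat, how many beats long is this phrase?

14

One eighth-note beat = 2 sixteenth notes.
Each duration in sixteenth notes: quarter = 4; sixteenth = 1; sixteenth tied to eighth (sixteenth + eighth) = 3; half tied to quarter (half + quarter) = 12; half rest = 8.
Adding: 4 + 1 + 3 + 12 + 8 = 28.
28 ÷ 2 = 14 beats.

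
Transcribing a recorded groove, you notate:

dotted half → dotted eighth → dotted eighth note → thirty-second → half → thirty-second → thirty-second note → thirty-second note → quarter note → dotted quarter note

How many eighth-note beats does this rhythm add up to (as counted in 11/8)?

19

One eighth-note beat = 4 thirty-second notes.
Each duration in thirty-second notes: dotted half = 24; dotted eighth = 6; dotted eighth note = 6; thirty-second = 1; half = 16; thirty-second = 1; thirty-second note = 1; thirty-second note = 1; quarter note = 8; dotted quarter note = 12.
Sum: 24 + 6 + 6 + 1 + 16 + 1 + 1 + 1 + 8 + 12 = 76.
76 ÷ 4 = 19 beats.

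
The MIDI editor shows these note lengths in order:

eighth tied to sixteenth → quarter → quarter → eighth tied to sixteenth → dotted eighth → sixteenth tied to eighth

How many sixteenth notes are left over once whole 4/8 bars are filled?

4

One bar of 4/8 = 8 sixteenth notes.
Each duration in sixteenth notes: eighth tied to sixteenth (eighth + sixteenth) = 3; quarter = 4; quarter = 4; eighth tied to sixteenth (eighth + sixteenth) = 3; dotted eighth = 3; sixteenth tied to eighth (sixteenth + eighth) = 3.
Altogether 3 + 4 + 4 + 3 + 3 + 3 = 20.
20 ÷ 8 = 2 complete bars with 4 sixteenth notes remaining.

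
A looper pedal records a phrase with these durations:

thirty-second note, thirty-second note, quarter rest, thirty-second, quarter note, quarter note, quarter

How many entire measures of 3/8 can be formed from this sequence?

2

One bar of 3/8 = 12 thirty-second notes.
Working in thirty-second notes: thirty-second note = 1; thirty-second note = 1; quarter rest = 8; thirty-second = 1; quarter note = 8; quarter note = 8; quarter = 8.
Adding: 1 + 1 + 8 + 1 + 8 + 8 + 8 = 35.
35 ÷ 12 = 2 complete bars with 11 left over.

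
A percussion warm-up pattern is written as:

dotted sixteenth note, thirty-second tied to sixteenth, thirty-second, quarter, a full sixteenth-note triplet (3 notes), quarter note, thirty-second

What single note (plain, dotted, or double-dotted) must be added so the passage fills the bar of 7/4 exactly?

The bar of 7/4 = 56 thirty-second notes.
Express everything in thirty-second notes: dotted sixteenth note = 3; thirty-second tied to sixteenth (thirty-second + sixteenth) = 3; thirty-second = 1; quarter = 8; a full sixteenth-note triplet (3 notes) (three triplet sixteenths span one eighth) = 4; quarter note = 8; thirty-second = 1.
Adding: 3 + 3 + 1 + 8 + 4 + 8 + 1 = 28.
Remaining: 56 − 28 = 28 thirty-second notes, which is a double-dotted half note.

double-dotted half note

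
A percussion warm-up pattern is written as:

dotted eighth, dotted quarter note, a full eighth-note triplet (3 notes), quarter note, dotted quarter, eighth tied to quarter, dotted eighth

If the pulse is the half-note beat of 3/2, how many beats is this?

4

One half-note beat = 8 sixteenth notes.
Each duration in sixteenth notes: dotted eighth = 3; dotted quarter note = 6; a full eighth-note triplet (3 notes) (three triplet eighths span one quarter) = 4; quarter note = 4; dotted quarter = 6; eighth tied to quarter (eighth + quarter) = 6; dotted eighth = 3.
Sum: 3 + 6 + 4 + 4 + 6 + 6 + 3 = 32.
32 ÷ 8 = 4 beats.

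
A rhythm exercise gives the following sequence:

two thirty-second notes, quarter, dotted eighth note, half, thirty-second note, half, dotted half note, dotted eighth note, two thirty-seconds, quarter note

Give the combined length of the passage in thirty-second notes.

Convert each value to thirty-second notes: thirty-second note = 1; thirty-second note = 1; quarter = 8; dotted eighth note = 6; half = 16; thirty-second note = 1; half = 16; dotted half note = 24; dotted eighth note = 6; thirty-second = 1; thirty-second = 1; quarter note = 8.
Adding: 1 + 1 + 8 + 6 + 16 + 1 + 16 + 24 + 6 + 1 + 1 + 8 = 89 thirty-second notes.

89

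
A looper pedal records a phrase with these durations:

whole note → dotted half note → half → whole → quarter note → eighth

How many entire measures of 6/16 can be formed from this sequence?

9

One bar of 6/16 = 3 eighth notes.
Each duration in eighth notes: whole note = 8; dotted half note = 6; half = 4; whole = 8; quarter note = 2; eighth = 1.
Sum: 8 + 6 + 4 + 8 + 2 + 1 = 29.
29 ÷ 3 = 9 complete bars with 2 left over.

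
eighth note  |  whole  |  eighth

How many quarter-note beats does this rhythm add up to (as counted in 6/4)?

5

One quarter-note beat = 2 eighth notes.
In eighth notes: eighth note = 1; whole = 8; eighth = 1.
Adding: 1 + 8 + 1 = 10.
10 ÷ 2 = 5 beats.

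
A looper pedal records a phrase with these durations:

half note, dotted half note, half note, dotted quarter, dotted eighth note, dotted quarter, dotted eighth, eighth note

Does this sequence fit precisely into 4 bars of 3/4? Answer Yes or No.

Yes

One bar of 3/4 = 12 sixteenth notes, so 4 bars = 48.
Working in sixteenth notes: half note = 8; dotted half note = 12; half note = 8; dotted quarter = 6; dotted eighth note = 3; dotted quarter = 6; dotted eighth = 3; eighth note = 2.
Sum: 8 + 12 + 8 + 6 + 3 + 6 + 3 + 2 = 48.
48 equals 48, so the answer is Yes.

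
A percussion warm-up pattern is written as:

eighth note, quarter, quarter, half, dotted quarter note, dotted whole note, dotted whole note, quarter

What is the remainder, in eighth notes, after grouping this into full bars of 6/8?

One bar of 6/8 = 6 eighth notes.
Express everything in eighth notes: eighth note = 1; quarter = 2; quarter = 2; half = 4; dotted quarter note = 3; dotted whole note = 12; dotted whole note = 12; quarter = 2.
Adding: 1 + 2 + 2 + 4 + 3 + 12 + 12 + 2 = 38.
38 ÷ 6 = 6 complete bars with 2 eighth notes remaining.

2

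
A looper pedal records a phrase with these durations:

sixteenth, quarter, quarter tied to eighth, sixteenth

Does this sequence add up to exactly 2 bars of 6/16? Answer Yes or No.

One bar of 6/16 = 6 sixteenth notes, so 2 bars = 12.
Working in sixteenth notes: sixteenth = 1; quarter = 4; quarter tied to eighth (quarter + eighth) = 6; sixteenth = 1.
Altogether 1 + 4 + 6 + 1 = 12.
12 equals 12, so the answer is Yes.

Yes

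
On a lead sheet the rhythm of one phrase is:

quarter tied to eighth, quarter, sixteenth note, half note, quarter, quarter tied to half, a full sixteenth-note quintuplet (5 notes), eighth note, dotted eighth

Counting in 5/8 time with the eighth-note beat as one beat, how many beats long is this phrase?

22

One eighth-note beat = 2 sixteenth notes.
Convert each value to sixteenth notes: quarter tied to eighth (quarter + eighth) = 6; quarter = 4; sixteenth note = 1; half note = 8; quarter = 4; quarter tied to half (quarter + half) = 12; a full sixteenth-note quintuplet (5 notes) (five quintuplet sixteenths span one quarter) = 4; eighth note = 2; dotted eighth = 3.
Altogether 6 + 4 + 1 + 8 + 4 + 12 + 4 + 2 + 3 = 44.
44 ÷ 2 = 22 beats.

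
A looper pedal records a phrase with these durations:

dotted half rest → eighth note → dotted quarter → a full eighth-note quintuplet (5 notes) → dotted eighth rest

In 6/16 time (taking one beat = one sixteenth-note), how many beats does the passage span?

31

One sixteenth-note beat = 2 thirty-second notes.
Convert each value to thirty-second notes: dotted half rest = 24; eighth note = 4; dotted quarter = 12; a full eighth-note quintuplet (5 notes) (five quintuplet eighths span one half) = 16; dotted eighth rest = 6.
Total: 24 + 4 + 12 + 16 + 6 = 62.
62 ÷ 2 = 31 beats.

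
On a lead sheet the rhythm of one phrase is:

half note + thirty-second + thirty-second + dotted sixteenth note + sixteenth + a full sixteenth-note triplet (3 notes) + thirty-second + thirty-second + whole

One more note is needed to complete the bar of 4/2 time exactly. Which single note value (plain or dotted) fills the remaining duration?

dotted sixteenth note

The bar of 4/2 = 64 thirty-second notes.
In thirty-second notes: half note = 16; thirty-second = 1; thirty-second = 1; dotted sixteenth note = 3; sixteenth = 2; a full sixteenth-note triplet (3 notes) (three triplet sixteenths span one eighth) = 4; thirty-second = 1; thirty-second = 1; whole = 32.
Sum: 16 + 1 + 1 + 3 + 2 + 4 + 1 + 1 + 32 = 61.
Remaining: 64 − 61 = 3 thirty-second notes, which is a dotted sixteenth note.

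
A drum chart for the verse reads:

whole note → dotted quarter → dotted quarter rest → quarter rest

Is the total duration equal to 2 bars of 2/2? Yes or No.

Yes

One bar of 2/2 = 8 eighth notes, so 2 bars = 16.
Express everything in eighth notes: whole note = 8; dotted quarter = 3; dotted quarter rest = 3; quarter rest = 2.
Total: 8 + 3 + 3 + 2 = 16.
16 equals 16, so the answer is Yes.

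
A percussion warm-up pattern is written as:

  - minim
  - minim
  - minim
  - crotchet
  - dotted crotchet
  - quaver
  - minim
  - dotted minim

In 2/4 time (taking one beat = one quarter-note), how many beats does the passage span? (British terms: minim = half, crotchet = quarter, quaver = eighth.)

One quarter-note beat = 2 eighth notes.
Express everything in eighth notes: minim = 4; minim = 4; minim = 4; crotchet = 2; dotted crotchet = 3; quaver = 1; minim = 4; dotted minim = 6.
Adding: 4 + 4 + 4 + 2 + 3 + 1 + 4 + 6 = 28.
28 ÷ 2 = 14 beats.

14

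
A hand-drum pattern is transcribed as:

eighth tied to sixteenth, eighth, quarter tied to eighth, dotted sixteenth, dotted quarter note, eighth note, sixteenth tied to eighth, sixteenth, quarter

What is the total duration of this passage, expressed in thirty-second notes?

Convert each value to thirty-second notes: eighth tied to sixteenth (eighth + sixteenth) = 6; eighth = 4; quarter tied to eighth (quarter + eighth) = 12; dotted sixteenth = 3; dotted quarter note = 12; eighth note = 4; sixteenth tied to eighth (sixteenth + eighth) = 6; sixteenth = 2; quarter = 8.
Altogether 6 + 4 + 12 + 3 + 12 + 4 + 6 + 2 + 8 = 57 thirty-second notes.

57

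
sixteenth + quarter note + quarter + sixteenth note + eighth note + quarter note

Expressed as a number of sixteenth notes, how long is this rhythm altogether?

Express everything in sixteenth notes: sixteenth = 1; quarter note = 4; quarter = 4; sixteenth note = 1; eighth note = 2; quarter note = 4.
Sum: 1 + 4 + 4 + 1 + 2 + 4 = 16 sixteenth notes.

16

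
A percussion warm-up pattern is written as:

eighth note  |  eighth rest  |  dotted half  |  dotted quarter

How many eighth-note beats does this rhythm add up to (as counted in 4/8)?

11

One eighth-note beat = 2 sixteenth notes.
Working in sixteenth notes: eighth note = 2; eighth rest = 2; dotted half = 12; dotted quarter = 6.
Adding: 2 + 2 + 12 + 6 = 22.
22 ÷ 2 = 11 beats.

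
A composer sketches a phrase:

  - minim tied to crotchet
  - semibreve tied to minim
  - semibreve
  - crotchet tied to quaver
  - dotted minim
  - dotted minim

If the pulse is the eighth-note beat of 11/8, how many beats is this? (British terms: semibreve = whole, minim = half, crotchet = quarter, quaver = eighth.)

41

One eighth-note beat = 2 sixteenth notes.
Working in sixteenth notes: minim tied to crotchet (minim + crotchet) = 12; semibreve tied to minim (semibreve + minim) = 24; semibreve = 16; crotchet tied to quaver (crotchet + quaver) = 6; dotted minim = 12; dotted minim = 12.
Sum: 12 + 24 + 16 + 6 + 12 + 12 = 82.
82 ÷ 2 = 41 beats.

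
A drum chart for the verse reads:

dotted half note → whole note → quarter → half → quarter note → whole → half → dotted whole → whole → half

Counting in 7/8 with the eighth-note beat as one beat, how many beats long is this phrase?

58

One eighth-note beat = 2 sixteenth notes.
Working in sixteenth notes: dotted half note = 12; whole note = 16; quarter = 4; half = 8; quarter note = 4; whole = 16; half = 8; dotted whole = 24; whole = 16; half = 8.
Adding: 12 + 16 + 4 + 8 + 4 + 16 + 8 + 24 + 16 + 8 = 116.
116 ÷ 2 = 58 beats.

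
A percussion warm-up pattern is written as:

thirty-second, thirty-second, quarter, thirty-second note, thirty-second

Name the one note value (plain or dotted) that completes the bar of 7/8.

The bar of 7/8 = 28 thirty-second notes.
In thirty-second notes: thirty-second = 1; thirty-second = 1; quarter = 8; thirty-second note = 1; thirty-second = 1.
Altogether 1 + 1 + 8 + 1 + 1 = 12.
Remaining: 28 − 12 = 16 thirty-second notes, which is a half note.

half note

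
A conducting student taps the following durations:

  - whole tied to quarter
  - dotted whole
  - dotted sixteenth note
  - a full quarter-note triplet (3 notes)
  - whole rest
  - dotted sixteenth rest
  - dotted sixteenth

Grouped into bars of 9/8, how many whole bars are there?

4

One bar of 9/8 = 36 thirty-second notes.
In thirty-second notes: whole tied to quarter (whole + quarter) = 40; dotted whole = 48; dotted sixteenth note = 3; a full quarter-note triplet (3 notes) (three triplet quarters span one half) = 16; whole rest = 32; dotted sixteenth rest = 3; dotted sixteenth = 3.
Sum: 40 + 48 + 3 + 16 + 32 + 3 + 3 = 145.
145 ÷ 36 = 4 complete bars with 1 left over.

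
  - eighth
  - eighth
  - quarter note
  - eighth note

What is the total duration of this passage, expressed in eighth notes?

5

Working in eighth notes: eighth = 1; eighth = 1; quarter note = 2; eighth note = 1.
Total: 1 + 1 + 2 + 1 = 5 eighth notes.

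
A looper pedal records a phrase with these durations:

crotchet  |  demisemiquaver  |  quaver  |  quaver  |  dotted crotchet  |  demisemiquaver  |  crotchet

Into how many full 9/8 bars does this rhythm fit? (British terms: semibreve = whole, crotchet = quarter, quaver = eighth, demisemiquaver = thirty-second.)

1

One bar of 9/8 = 36 thirty-second notes.
In thirty-second notes: crotchet = 8; demisemiquaver = 1; quaver = 4; quaver = 4; dotted crotchet = 12; demisemiquaver = 1; crotchet = 8.
Adding: 8 + 1 + 4 + 4 + 12 + 1 + 8 = 38.
38 ÷ 36 = 1 complete bar with 2 left over.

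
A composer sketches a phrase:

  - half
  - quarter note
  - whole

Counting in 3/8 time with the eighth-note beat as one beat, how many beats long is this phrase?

One eighth-note beat = 2 sixteenth notes.
Working in sixteenth notes: half = 8; quarter note = 4; whole = 16.
Altogether 8 + 4 + 16 = 28.
28 ÷ 2 = 14 beats.

14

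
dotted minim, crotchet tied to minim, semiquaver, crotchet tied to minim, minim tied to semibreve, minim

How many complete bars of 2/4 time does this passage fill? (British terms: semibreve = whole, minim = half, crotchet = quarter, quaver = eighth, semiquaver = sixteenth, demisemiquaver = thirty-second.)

One bar of 2/4 = 8 sixteenth notes.
Express everything in sixteenth notes: dotted minim = 12; crotchet tied to minim (crotchet + minim) = 12; semiquaver = 1; crotchet tied to minim (crotchet + minim) = 12; minim tied to semibreve (minim + semibreve) = 24; minim = 8.
Total: 12 + 12 + 1 + 12 + 24 + 8 = 69.
69 ÷ 8 = 8 complete bars with 5 left over.

8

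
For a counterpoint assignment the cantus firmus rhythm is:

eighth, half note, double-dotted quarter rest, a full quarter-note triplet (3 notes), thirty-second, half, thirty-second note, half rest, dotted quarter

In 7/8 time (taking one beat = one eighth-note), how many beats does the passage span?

One eighth-note beat = 4 thirty-second notes.
Working in thirty-second notes: eighth = 4; half note = 16; double-dotted quarter rest = 14; a full quarter-note triplet (3 notes) (three triplet quarters span one half) = 16; thirty-second = 1; half = 16; thirty-second note = 1; half rest = 16; dotted quarter = 12.
Altogether 4 + 16 + 14 + 16 + 1 + 16 + 1 + 16 + 12 = 96.
96 ÷ 4 = 24 beats.

24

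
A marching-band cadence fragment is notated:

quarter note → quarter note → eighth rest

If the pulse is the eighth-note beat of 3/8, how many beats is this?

One eighth-note beat = 2 sixteenth notes.
Convert each value to sixteenth notes: quarter note = 4; quarter note = 4; eighth rest = 2.
Adding: 4 + 4 + 2 = 10.
10 ÷ 2 = 5 beats.

5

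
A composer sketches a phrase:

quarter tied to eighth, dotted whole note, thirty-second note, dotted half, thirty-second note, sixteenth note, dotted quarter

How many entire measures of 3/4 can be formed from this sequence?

4

One bar of 3/4 = 24 thirty-second notes.
In thirty-second notes: quarter tied to eighth (quarter + eighth) = 12; dotted whole note = 48; thirty-second note = 1; dotted half = 24; thirty-second note = 1; sixteenth note = 2; dotted quarter = 12.
Sum: 12 + 48 + 1 + 24 + 1 + 2 + 12 = 100.
100 ÷ 24 = 4 complete bars with 4 left over.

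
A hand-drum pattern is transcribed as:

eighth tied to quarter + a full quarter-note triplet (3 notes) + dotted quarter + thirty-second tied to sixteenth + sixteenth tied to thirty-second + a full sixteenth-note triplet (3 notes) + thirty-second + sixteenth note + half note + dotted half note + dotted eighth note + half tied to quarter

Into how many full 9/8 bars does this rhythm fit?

One bar of 9/8 = 36 thirty-second notes.
In thirty-second notes: eighth tied to quarter (eighth + quarter) = 12; a full quarter-note triplet (3 notes) (three triplet quarters span one half) = 16; dotted quarter = 12; thirty-second tied to sixteenth (thirty-second + sixteenth) = 3; sixteenth tied to thirty-second (sixteenth + thirty-second) = 3; a full sixteenth-note triplet (3 notes) (three triplet sixteenths span one eighth) = 4; thirty-second = 1; sixteenth note = 2; half note = 16; dotted half note = 24; dotted eighth note = 6; half tied to quarter (half + quarter) = 24.
Altogether 12 + 16 + 12 + 3 + 3 + 4 + 1 + 2 + 16 + 24 + 6 + 24 = 123.
123 ÷ 36 = 3 complete bars with 15 left over.

3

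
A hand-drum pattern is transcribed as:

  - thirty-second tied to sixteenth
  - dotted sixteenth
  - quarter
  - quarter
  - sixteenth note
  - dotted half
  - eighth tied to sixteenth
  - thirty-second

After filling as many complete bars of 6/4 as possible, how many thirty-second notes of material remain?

7

One bar of 6/4 = 48 thirty-second notes.
Express everything in thirty-second notes: thirty-second tied to sixteenth (thirty-second + sixteenth) = 3; dotted sixteenth = 3; quarter = 8; quarter = 8; sixteenth note = 2; dotted half = 24; eighth tied to sixteenth (eighth + sixteenth) = 6; thirty-second = 1.
Altogether 3 + 3 + 8 + 8 + 2 + 24 + 6 + 1 = 55.
55 ÷ 48 = 1 complete bar with 7 thirty-second notes remaining.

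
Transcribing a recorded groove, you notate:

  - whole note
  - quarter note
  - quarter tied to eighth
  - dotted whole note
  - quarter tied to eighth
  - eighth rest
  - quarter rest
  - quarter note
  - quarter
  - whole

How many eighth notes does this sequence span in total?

Working in eighth notes: whole note = 8; quarter note = 2; quarter tied to eighth (quarter + eighth) = 3; dotted whole note = 12; quarter tied to eighth (quarter + eighth) = 3; eighth rest = 1; quarter rest = 2; quarter note = 2; quarter = 2; whole = 8.
Sum: 8 + 2 + 3 + 12 + 3 + 1 + 2 + 2 + 2 + 8 = 43 eighth notes.

43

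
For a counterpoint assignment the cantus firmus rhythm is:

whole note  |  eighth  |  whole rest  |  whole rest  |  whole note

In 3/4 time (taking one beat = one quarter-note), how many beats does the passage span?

16.5

One quarter-note beat = 2 eighth notes.
In eighth notes: whole note = 8; eighth = 1; whole rest = 8; whole rest = 8; whole note = 8.
Adding: 8 + 1 + 8 + 8 + 8 = 33.
33 ÷ 2 = 16.5 beats.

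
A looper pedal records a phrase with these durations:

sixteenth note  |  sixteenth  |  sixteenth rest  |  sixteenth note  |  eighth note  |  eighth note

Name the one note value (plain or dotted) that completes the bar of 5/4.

dotted half note

The bar of 5/4 = 20 sixteenth notes.
Convert each value to sixteenth notes: sixteenth note = 1; sixteenth = 1; sixteenth rest = 1; sixteenth note = 1; eighth note = 2; eighth note = 2.
Adding: 1 + 1 + 1 + 1 + 2 + 2 = 8.
Remaining: 20 − 8 = 12 sixteenth notes, which is a dotted half note.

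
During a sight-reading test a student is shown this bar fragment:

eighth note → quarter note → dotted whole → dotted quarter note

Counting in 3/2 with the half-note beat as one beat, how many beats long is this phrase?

One half-note beat = 4 eighth notes.
Express everything in eighth notes: eighth note = 1; quarter note = 2; dotted whole = 12; dotted quarter note = 3.
Sum: 1 + 2 + 12 + 3 = 18.
18 ÷ 4 = 4.5 beats.

4.5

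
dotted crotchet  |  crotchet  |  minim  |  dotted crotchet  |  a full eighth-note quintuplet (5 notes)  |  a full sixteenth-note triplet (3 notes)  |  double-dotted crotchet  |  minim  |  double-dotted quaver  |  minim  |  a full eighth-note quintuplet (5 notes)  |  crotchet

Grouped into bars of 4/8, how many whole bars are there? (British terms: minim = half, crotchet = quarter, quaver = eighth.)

9

One bar of 4/8 = 16 thirty-second notes.
Convert each value to thirty-second notes: dotted crotchet = 12; crotchet = 8; minim = 16; dotted crotchet = 12; a full eighth-note quintuplet (5 notes) (five quintuplet eighths span one half) = 16; a full sixteenth-note triplet (3 notes) (three triplet sixteenths span one eighth) = 4; double-dotted crotchet = 14; minim = 16; double-dotted quaver = 7; minim = 16; a full eighth-note quintuplet (5 notes) (five quintuplet eighths span one half) = 16; crotchet = 8.
Total: 12 + 8 + 16 + 12 + 16 + 4 + 14 + 16 + 7 + 16 + 16 + 8 = 145.
145 ÷ 16 = 9 complete bars with 1 left over.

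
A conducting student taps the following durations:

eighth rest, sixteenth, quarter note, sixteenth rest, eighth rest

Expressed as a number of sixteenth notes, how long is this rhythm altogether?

In sixteenth notes: eighth rest = 2; sixteenth = 1; quarter note = 4; sixteenth rest = 1; eighth rest = 2.
Total: 2 + 1 + 4 + 1 + 2 = 10 sixteenth notes.

10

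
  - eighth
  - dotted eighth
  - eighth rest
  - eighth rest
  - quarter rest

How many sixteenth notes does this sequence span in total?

Express everything in sixteenth notes: eighth = 2; dotted eighth = 3; eighth rest = 2; eighth rest = 2; quarter rest = 4.
Sum: 2 + 3 + 2 + 2 + 4 = 13 sixteenth notes.

13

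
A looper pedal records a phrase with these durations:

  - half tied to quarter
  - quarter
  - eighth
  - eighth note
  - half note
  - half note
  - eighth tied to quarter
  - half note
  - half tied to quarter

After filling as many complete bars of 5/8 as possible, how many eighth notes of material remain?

1

One bar of 5/8 = 5 eighth notes.
In eighth notes: half tied to quarter (half + quarter) = 6; quarter = 2; eighth = 1; eighth note = 1; half note = 4; half note = 4; eighth tied to quarter (eighth + quarter) = 3; half note = 4; half tied to quarter (half + quarter) = 6.
Altogether 6 + 2 + 1 + 1 + 4 + 4 + 3 + 4 + 6 = 31.
31 ÷ 5 = 6 complete bars with 1 eighth note remaining.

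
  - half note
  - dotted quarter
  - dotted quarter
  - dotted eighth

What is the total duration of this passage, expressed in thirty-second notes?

Working in thirty-second notes: half note = 16; dotted quarter = 12; dotted quarter = 12; dotted eighth = 6.
Sum: 16 + 12 + 12 + 6 = 46 thirty-second notes.

46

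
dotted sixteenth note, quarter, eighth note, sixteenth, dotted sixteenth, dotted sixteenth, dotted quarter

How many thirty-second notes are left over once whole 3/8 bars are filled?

One bar of 3/8 = 12 thirty-second notes.
Convert each value to thirty-second notes: dotted sixteenth note = 3; quarter = 8; eighth note = 4; sixteenth = 2; dotted sixteenth = 3; dotted sixteenth = 3; dotted quarter = 12.
Total: 3 + 8 + 4 + 2 + 3 + 3 + 12 = 35.
35 ÷ 12 = 2 complete bars with 11 thirty-second notes remaining.

11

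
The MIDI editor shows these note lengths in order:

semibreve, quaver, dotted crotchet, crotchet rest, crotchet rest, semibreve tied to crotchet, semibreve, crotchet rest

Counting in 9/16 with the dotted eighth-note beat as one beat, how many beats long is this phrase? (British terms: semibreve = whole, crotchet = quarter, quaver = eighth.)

24

One dotted eighth-note beat = 3 sixteenth notes.
Each duration in sixteenth notes: semibreve = 16; quaver = 2; dotted crotchet = 6; crotchet rest = 4; crotchet rest = 4; semibreve tied to crotchet (semibreve + crotchet) = 20; semibreve = 16; crotchet rest = 4.
Sum: 16 + 2 + 6 + 4 + 4 + 20 + 16 + 4 = 72.
72 ÷ 3 = 24 beats.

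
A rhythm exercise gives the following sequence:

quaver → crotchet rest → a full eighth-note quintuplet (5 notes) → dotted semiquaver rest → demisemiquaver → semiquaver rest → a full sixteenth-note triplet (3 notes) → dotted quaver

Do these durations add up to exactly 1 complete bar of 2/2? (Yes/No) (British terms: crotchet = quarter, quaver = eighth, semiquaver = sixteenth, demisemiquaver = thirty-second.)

No

One bar of 2/2 = 32 thirty-second notes.
Express everything in thirty-second notes: quaver = 4; crotchet rest = 8; a full eighth-note quintuplet (5 notes) (five quintuplet eighths span one half) = 16; dotted semiquaver rest = 3; demisemiquaver = 1; semiquaver rest = 2; a full sixteenth-note triplet (3 notes) (three triplet sixteenths span one eighth) = 4; dotted quaver = 6.
Altogether 4 + 8 + 16 + 3 + 1 + 2 + 4 + 6 = 44.
44 exceeds 32, so the answer is No.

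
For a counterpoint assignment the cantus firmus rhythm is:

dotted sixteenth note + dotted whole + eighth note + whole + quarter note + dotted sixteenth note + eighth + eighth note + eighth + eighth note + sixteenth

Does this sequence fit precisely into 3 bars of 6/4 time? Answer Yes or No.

One bar of 6/4 = 48 thirty-second notes, so 3 bars = 144.
Working in thirty-second notes: dotted sixteenth note = 3; dotted whole = 48; eighth note = 4; whole = 32; quarter note = 8; dotted sixteenth note = 3; eighth = 4; eighth note = 4; eighth = 4; eighth note = 4; sixteenth = 2.
Altogether 3 + 48 + 4 + 32 + 8 + 3 + 4 + 4 + 4 + 4 + 2 = 116.
116 falls short of 144, so the answer is No.

No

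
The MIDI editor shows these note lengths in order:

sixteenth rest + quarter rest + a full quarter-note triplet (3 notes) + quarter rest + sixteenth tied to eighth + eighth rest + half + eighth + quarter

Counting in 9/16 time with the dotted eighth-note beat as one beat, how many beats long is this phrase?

One dotted eighth-note beat = 3 sixteenth notes.
Express everything in sixteenth notes: sixteenth rest = 1; quarter rest = 4; a full quarter-note triplet (3 notes) (three triplet quarters span one half) = 8; quarter rest = 4; sixteenth tied to eighth (sixteenth + eighth) = 3; eighth rest = 2; half = 8; eighth = 2; quarter = 4.
Sum: 1 + 4 + 8 + 4 + 3 + 2 + 8 + 2 + 4 = 36.
36 ÷ 3 = 12 beats.

12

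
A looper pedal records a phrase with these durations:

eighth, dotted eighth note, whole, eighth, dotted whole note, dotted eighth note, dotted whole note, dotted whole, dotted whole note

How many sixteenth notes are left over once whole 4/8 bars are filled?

2

One bar of 4/8 = 8 sixteenth notes.
Working in sixteenth notes: eighth = 2; dotted eighth note = 3; whole = 16; eighth = 2; dotted whole note = 24; dotted eighth note = 3; dotted whole note = 24; dotted whole = 24; dotted whole note = 24.
Adding: 2 + 3 + 16 + 2 + 24 + 3 + 24 + 24 + 24 = 122.
122 ÷ 8 = 15 complete bars with 2 sixteenth notes remaining.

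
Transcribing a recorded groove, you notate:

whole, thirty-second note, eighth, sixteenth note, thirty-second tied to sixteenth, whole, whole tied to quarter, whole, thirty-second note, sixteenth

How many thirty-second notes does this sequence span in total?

Express everything in thirty-second notes: whole = 32; thirty-second note = 1; eighth = 4; sixteenth note = 2; thirty-second tied to sixteenth (thirty-second + sixteenth) = 3; whole = 32; whole tied to quarter (whole + quarter) = 40; whole = 32; thirty-second note = 1; sixteenth = 2.
Adding: 32 + 1 + 4 + 2 + 3 + 32 + 40 + 32 + 1 + 2 = 149 thirty-second notes.

149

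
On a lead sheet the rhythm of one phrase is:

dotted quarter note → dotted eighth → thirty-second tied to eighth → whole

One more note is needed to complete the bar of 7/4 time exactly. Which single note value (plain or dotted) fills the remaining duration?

The bar of 7/4 = 56 thirty-second notes.
In thirty-second notes: dotted quarter note = 12; dotted eighth = 6; thirty-second tied to eighth (thirty-second + eighth) = 5; whole = 32.
Altogether 12 + 6 + 5 + 32 = 55.
Remaining: 56 − 55 = 1 thirty-second note, which is a thirty-second note.

thirty-second note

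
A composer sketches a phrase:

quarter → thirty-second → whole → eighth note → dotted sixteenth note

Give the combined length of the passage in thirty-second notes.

48

Convert each value to thirty-second notes: quarter = 8; thirty-second = 1; whole = 32; eighth note = 4; dotted sixteenth note = 3.
Sum: 8 + 1 + 32 + 4 + 3 = 48 thirty-second notes.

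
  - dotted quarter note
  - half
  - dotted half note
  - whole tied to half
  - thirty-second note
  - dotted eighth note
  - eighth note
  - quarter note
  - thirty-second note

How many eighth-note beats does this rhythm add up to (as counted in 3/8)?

30

One eighth-note beat = 4 thirty-second notes.
Each duration in thirty-second notes: dotted quarter note = 12; half = 16; dotted half note = 24; whole tied to half (whole + half) = 48; thirty-second note = 1; dotted eighth note = 6; eighth note = 4; quarter note = 8; thirty-second note = 1.
Sum: 12 + 16 + 24 + 48 + 1 + 6 + 4 + 8 + 1 = 120.
120 ÷ 4 = 30 beats.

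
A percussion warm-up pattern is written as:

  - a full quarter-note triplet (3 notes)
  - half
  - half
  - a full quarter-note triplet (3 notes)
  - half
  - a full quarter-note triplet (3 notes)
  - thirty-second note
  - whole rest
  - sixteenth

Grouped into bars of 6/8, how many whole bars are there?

One bar of 6/8 = 24 thirty-second notes.
Express everything in thirty-second notes: a full quarter-note triplet (3 notes) (three triplet quarters span one half) = 16; half = 16; half = 16; a full quarter-note triplet (3 notes) (three triplet quarters span one half) = 16; half = 16; a full quarter-note triplet (3 notes) (three triplet quarters span one half) = 16; thirty-second note = 1; whole rest = 32; sixteenth = 2.
Altogether 16 + 16 + 16 + 16 + 16 + 16 + 1 + 32 + 2 = 131.
131 ÷ 24 = 5 complete bars with 11 left over.

5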